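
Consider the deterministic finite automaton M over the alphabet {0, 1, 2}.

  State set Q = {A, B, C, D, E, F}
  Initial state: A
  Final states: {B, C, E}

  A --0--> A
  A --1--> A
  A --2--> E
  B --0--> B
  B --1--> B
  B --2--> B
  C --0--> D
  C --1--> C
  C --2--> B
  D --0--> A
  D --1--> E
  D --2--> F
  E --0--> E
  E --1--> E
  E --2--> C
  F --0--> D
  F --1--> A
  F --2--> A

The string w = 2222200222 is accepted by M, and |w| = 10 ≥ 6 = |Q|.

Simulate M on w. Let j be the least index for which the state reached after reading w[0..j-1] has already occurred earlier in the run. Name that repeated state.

B

Run of M on w = 2 2 2 2 2 0 0 2 2 2:
  step 0: A  (start)
  step 1: E  (read 2: A→E)
  step 2: C  (read 2: E→C)
  step 3: B  (read 2: C→B)
  step 4: B  (read 2: B→B)   ← first repeat (B seen earlier)
  step 5: B  (read 2: B→B)
  step 6: B  (read 0: B→B)
  step 7: B  (read 0: B→B)
  step 8: B  (read 2: B→B)
  step 9: B  (read 2: B→B)
  step 10: B  (read 2: B→B)

The earliest repeat is at step j = 4: M is in B, which it already visited at step i = 3.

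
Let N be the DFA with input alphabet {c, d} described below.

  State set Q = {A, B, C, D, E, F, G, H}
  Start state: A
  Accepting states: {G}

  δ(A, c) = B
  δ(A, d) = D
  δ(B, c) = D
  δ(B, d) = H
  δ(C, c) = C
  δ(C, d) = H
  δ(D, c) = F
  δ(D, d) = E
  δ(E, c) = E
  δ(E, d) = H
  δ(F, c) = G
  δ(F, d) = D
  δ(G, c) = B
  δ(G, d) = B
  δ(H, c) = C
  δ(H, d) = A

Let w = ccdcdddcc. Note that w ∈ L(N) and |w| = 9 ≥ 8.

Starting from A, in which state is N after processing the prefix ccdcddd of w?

D

Run of N on the first 7 characters of w = c c d c d d d:
  step 0: A  (start)
  step 1: B  (read c: A→B)
  step 2: D  (read c: B→D)
  step 3: E  (read d: D→E)
  step 4: E  (read c: E→E)
  step 5: H  (read d: E→H)
  step 6: A  (read d: H→A)
  step 7: D  (read d: A→D)

After reading 7 characters, N is in state D.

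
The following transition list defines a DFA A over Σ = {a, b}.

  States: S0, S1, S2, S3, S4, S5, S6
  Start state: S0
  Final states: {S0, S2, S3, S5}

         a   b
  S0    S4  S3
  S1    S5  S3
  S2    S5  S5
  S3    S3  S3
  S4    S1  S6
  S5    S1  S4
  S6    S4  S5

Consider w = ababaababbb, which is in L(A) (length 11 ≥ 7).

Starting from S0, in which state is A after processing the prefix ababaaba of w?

Run of A on the first 8 characters of w = a b a b a a b a:
  step 0: S0  (start)
  step 1: S4  (read a: S0→S4)
  step 2: S6  (read b: S4→S6)
  step 3: S4  (read a: S6→S4)
  step 4: S6  (read b: S4→S6)
  step 5: S4  (read a: S6→S4)
  step 6: S1  (read a: S4→S1)
  step 7: S3  (read b: S1→S3)
  step 8: S3  (read a: S3→S3)

After reading 8 characters, A is in state S3.
(This kind of state-tracing is the core of the pumping-lemma construction: with 7 states, pigeonhole forces a repeat within the first 7 steps.)

S3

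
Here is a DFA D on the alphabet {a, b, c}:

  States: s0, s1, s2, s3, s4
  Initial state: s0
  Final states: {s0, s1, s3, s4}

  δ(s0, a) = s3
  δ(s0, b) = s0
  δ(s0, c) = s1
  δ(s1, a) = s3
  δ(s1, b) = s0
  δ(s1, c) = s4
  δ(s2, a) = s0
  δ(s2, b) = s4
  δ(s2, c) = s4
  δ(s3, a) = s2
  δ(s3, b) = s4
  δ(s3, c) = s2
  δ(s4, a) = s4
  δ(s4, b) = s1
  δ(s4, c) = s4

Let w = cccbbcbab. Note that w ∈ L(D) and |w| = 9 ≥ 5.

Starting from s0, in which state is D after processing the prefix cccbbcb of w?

State sequence: s0 -c-> s1 -c-> s4 -c-> s4 -b-> s1 -b-> s0 -c-> s1 -b-> s0

After reading 7 characters, D is in state s0.

s0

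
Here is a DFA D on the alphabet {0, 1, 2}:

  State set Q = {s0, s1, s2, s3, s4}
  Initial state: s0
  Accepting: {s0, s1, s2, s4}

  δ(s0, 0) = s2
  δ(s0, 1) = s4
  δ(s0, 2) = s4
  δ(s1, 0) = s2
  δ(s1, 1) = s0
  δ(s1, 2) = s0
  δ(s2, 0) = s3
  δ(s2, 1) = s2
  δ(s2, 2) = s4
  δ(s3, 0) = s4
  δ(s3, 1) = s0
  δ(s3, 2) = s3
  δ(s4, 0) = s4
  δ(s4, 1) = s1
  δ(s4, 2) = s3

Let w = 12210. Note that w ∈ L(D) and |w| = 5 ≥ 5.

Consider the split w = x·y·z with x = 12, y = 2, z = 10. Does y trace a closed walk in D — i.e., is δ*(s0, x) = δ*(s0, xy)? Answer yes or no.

State sequence: s0 -1-> s4 -2-> s3 -2-> s3

After x (step 2): s3. After xy (step 3): s3.
They match, so y = 2 drives D around a cycle from s3 back to itself; pumping y any number of times keeps D in s3 before reading z, and xyⁱz ∈ L(D) for every i ≥ 0.

yes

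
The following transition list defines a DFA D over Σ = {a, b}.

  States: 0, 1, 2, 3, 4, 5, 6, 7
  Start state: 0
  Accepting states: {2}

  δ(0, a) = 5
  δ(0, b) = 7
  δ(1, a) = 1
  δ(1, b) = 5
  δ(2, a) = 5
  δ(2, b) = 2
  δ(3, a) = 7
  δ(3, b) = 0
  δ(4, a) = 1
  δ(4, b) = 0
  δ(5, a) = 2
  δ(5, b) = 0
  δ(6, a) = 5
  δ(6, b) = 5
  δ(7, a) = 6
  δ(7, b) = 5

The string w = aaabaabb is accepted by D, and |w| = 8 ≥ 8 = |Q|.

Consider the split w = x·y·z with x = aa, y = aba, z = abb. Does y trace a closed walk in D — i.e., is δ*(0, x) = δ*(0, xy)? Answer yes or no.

no

Run of D on the first 5 characters of w = a a a b a:
  step 0: 0  (start)
  step 1: 5  (read a: 0→5)
  step 2: 2  (read a: 5→2)
  step 3: 5  (read a: 2→5)
  step 4: 0  (read b: 5→0)
  step 5: 5  (read a: 0→5)

After x (step 2): 2. After xy (step 5): 5.
They differ (2 ≠ 5), so y is not a cycle from the state after x; this split is not the one the pumping-lemma construction produces, and pumping y need not keep the string in L(D).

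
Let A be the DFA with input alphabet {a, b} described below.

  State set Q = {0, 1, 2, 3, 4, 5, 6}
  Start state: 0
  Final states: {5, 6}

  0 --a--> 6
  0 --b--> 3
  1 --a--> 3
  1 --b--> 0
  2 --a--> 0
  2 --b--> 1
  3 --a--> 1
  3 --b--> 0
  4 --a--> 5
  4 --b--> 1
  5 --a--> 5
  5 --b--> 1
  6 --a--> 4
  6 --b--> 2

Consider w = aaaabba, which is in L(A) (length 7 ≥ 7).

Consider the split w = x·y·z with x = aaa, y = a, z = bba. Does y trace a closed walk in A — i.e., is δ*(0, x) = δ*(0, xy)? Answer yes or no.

yes

Run of A on the first 4 characters of w = a a a a:
  step 0: 0  (start)
  step 1: 6  (read a: 0→6)
  step 2: 4  (read a: 6→4)
  step 3: 5  (read a: 4→5)
  step 4: 5  (read a: 5→5)

After x (step 3): 5. After xy (step 4): 5.
They match, so y = a drives A around a cycle from 5 back to itself; pumping y any number of times keeps A in 5 before reading z, and xyⁱz ∈ L(A) for every i ≥ 0.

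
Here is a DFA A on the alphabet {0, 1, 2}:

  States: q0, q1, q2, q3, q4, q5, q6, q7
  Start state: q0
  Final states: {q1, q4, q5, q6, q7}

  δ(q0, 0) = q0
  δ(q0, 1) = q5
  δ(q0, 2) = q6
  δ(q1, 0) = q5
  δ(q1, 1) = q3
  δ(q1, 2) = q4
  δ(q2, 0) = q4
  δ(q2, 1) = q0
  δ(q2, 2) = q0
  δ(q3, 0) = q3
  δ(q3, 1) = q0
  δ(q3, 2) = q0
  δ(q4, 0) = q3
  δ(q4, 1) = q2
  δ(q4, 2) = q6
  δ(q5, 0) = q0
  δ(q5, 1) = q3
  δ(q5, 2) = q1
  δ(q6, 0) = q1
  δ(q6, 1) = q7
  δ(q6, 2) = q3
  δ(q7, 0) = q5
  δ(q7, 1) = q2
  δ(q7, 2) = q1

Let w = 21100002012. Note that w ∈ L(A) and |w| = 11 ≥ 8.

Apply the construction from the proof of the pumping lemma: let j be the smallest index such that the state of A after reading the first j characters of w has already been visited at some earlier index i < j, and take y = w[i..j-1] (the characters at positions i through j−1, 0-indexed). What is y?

0

Run of A on w = 2 1 1 0 0 0 0 2 0 1 2:
  step 0: q0  (start)
  step 1: q6  (read 2: q0→q6)
  step 2: q7  (read 1: q6→q7)
  step 3: q2  (read 1: q7→q2)
  step 4: q4  (read 0: q2→q4)
  step 5: q3  (read 0: q4→q3)
  step 6: q3  (read 0: q3→q3)   ← first repeat (q3 seen earlier)
  step 7: q3  (read 0: q3→q3)
  step 8: q0  (read 2: q3→q0)
  step 9: q0  (read 0: q0→q0)
  step 10: q5  (read 1: q0→q5)
  step 11: q1  (read 2: q5→q1)

So i = 5, j = 6, giving x = w[0:5] = 21100, y = w[5:6] = 0, z = w[6:11] = 02012.
Check: |xy| = 6 ≤ 8 and |y| = 1 ≥ 1. Reading y takes A from q3 back to q3, so every xyⁱz is accepted.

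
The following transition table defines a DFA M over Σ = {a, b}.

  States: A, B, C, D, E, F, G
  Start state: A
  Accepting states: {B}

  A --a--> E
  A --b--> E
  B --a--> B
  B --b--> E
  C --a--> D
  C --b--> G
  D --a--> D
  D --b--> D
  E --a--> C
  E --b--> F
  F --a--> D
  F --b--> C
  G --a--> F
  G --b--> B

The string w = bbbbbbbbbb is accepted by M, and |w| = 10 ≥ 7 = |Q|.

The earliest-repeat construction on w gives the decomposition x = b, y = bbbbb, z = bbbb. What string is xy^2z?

xy^2z = b·bbbbb·bbbbb·bbbb = bbbbbbbbbbbbbbb.
Reading y = bbbbb takes M from E back to E, so after x·y·y the machine is still in E, and z then leads to the accepting state B. Hence bbbbbbbbbbbbbbb ∈ L(M).

bbbbbbbbbbbbbbb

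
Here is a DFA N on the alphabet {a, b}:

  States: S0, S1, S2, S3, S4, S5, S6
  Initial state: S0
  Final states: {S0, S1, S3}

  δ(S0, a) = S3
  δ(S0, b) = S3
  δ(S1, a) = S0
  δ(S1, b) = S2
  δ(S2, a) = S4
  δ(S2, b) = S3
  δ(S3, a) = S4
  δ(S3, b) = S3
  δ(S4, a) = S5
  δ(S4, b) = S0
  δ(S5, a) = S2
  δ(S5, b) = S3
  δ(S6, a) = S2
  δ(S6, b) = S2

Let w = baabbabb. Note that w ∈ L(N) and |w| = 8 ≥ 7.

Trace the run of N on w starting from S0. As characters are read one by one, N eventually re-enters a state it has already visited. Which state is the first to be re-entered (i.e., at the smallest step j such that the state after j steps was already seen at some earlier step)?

Run of N on w = b a a b b a b b:
  step 0: S0  (start)
  step 1: S3  (read b: S0→S3)
  step 2: S4  (read a: S3→S4)
  step 3: S5  (read a: S4→S5)
  step 4: S3  (read b: S5→S3)   ← first repeat (S3 seen earlier)
  step 5: S3  (read b: S3→S3)
  step 6: S4  (read a: S3→S4)
  step 7: S0  (read b: S4→S0)
  step 8: S3  (read b: S0→S3)

The earliest repeat is at step j = 4: N is in S3, which it already visited at step i = 1.
Pumping length from the standard proof: p = 7 (the number of states). The repeated state found above gives |xy| = j ≤ 7 and |y| = j − i ≥ 1.

S3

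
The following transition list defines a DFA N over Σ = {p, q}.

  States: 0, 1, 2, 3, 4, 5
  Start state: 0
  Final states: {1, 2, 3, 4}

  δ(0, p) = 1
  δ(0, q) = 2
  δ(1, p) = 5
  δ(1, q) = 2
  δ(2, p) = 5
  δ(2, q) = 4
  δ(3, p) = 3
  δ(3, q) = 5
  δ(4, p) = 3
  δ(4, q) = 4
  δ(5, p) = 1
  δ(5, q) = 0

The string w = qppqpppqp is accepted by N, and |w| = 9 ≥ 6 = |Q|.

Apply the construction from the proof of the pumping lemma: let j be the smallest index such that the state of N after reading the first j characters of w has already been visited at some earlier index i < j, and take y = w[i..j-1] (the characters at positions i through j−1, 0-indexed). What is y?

ppq

State sequence: 0 -q-> 2 -p-> 5 -p-> 1 -q-> 2 -p-> 5 -p-> 1 -p-> 5 -q-> 0 -p-> 1
First repeat at step 4: 2 was already visited.

So i = 1, j = 4, giving x = w[0:1] = q, y = w[1:4] = ppq, z = w[4:9] = pppqp.
Check: |xy| = 4 ≤ 6 and |y| = 3 ≥ 1. Reading y takes N from 2 back to 2, so every xyⁱz is accepted.
Pumping length from the standard proof: p = 6 (the number of states). The repeated state found above gives |xy| = j ≤ 6 and |y| = j − i ≥ 1.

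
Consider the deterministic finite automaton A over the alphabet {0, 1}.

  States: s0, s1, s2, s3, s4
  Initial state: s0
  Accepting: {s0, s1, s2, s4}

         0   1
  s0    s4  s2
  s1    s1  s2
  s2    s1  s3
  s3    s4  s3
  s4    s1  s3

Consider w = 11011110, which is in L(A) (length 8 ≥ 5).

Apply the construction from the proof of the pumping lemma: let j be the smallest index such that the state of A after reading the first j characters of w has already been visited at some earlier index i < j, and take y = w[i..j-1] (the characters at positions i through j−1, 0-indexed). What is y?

01

Run of A on w = 1 1 0 1 1 1 1 0:
  step 0: s0  (start)
  step 1: s2  (read 1: s0→s2)
  step 2: s3  (read 1: s2→s3)
  step 3: s4  (read 0: s3→s4)
  step 4: s3  (read 1: s4→s3)   ← first repeat (s3 seen earlier)
  step 5: s3  (read 1: s3→s3)
  step 6: s3  (read 1: s3→s3)
  step 7: s3  (read 1: s3→s3)
  step 8: s4  (read 0: s3→s4)

So i = 2, j = 4, giving x = w[0:2] = 11, y = w[2:4] = 01, z = w[4:8] = 1110.
Check: |xy| = 4 ≤ 5 and |y| = 2 ≥ 1. Reading y takes A from s3 back to s3, so every xyⁱz is accepted.
Pumping length from the standard proof: p = 5 (the number of states). The repeated state found above gives |xy| = j ≤ 5 and |y| = j − i ≥ 1.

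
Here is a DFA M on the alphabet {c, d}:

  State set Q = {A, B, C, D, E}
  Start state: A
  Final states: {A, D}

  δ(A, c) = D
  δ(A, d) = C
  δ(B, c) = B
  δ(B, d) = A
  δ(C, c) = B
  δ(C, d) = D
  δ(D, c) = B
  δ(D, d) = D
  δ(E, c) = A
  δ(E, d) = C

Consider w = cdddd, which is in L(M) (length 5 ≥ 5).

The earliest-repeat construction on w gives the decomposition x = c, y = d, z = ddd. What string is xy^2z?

xy^2z = c·d·d·ddd = cddddd.
Reading y = d takes M from D back to D, so after x·y·y the machine is still in D, and z then leads to the accepting state D. Hence cddddd ∈ L(M).

cddddd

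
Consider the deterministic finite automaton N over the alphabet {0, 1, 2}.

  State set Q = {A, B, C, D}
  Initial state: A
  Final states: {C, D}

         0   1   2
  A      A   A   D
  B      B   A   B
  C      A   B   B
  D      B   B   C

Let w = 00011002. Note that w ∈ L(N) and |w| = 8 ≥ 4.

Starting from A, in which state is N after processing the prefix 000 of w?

State sequence: A -0-> A -0-> A -0-> A

After reading 3 characters, N is in state A.

A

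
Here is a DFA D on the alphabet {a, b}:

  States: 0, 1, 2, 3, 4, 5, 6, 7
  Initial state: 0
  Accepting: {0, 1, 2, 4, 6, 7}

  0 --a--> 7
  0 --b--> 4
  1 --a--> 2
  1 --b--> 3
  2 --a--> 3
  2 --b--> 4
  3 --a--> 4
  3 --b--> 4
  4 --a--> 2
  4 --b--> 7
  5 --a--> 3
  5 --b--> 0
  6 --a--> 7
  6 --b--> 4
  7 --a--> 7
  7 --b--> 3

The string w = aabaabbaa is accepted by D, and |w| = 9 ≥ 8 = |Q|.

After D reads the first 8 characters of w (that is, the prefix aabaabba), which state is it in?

7

Run of D on the first 8 characters of w = a a b a a b b a:
  step 0: 0  (start)
  step 1: 7  (read a: 0→7)
  step 2: 7  (read a: 7→7)
  step 3: 3  (read b: 7→3)
  step 4: 4  (read a: 3→4)
  step 5: 2  (read a: 4→2)
  step 6: 4  (read b: 2→4)
  step 7: 7  (read b: 4→7)
  step 8: 7  (read a: 7→7)

After reading 8 characters, D is in state 7.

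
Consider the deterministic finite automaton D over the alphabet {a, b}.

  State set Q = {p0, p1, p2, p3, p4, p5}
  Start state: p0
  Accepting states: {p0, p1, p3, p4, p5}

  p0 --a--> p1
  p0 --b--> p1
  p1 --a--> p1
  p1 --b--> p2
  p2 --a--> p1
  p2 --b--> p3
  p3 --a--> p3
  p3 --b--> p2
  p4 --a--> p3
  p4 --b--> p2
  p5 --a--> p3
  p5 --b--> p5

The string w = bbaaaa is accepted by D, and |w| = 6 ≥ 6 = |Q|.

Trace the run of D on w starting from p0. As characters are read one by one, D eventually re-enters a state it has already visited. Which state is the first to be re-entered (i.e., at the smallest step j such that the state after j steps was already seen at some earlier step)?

State sequence: p0 -b-> p1 -b-> p2 -a-> p1 -a-> p1 -a-> p1 -a-> p1
First repeat at step 3: p1 was already visited.

The earliest repeat is at step j = 3: D is in p1, which it already visited at step i = 1.

p1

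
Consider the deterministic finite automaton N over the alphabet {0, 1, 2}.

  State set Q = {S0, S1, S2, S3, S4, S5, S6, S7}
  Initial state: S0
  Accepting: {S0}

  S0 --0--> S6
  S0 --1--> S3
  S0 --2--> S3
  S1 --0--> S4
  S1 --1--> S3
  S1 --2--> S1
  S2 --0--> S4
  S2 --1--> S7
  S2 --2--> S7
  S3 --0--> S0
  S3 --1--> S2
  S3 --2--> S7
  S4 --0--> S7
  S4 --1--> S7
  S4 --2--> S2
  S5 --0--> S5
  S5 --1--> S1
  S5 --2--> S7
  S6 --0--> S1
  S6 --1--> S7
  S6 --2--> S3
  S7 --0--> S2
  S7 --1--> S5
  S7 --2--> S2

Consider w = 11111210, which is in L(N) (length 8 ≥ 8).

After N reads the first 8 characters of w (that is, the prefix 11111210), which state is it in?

State sequence: S0 -1-> S3 -1-> S2 -1-> S7 -1-> S5 -1-> S1 -2-> S1 -1-> S3 -0-> S0

After reading 8 characters, N is in state S0.

S0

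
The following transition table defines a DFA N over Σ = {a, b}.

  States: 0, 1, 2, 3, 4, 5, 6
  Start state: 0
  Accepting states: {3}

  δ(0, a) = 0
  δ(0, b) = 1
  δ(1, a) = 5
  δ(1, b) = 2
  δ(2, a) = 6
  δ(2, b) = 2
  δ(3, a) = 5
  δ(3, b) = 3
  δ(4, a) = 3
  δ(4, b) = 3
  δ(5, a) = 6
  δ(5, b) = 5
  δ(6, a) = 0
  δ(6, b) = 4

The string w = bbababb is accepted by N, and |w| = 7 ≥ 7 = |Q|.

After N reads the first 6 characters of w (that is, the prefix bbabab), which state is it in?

State sequence: 0 -b-> 1 -b-> 2 -a-> 6 -b-> 4 -a-> 3 -b-> 3

After reading 6 characters, N is in state 3.
(This kind of state-tracing is the core of the pumping-lemma construction: with 7 states, pigeonhole forces a repeat within the first 7 steps.)

3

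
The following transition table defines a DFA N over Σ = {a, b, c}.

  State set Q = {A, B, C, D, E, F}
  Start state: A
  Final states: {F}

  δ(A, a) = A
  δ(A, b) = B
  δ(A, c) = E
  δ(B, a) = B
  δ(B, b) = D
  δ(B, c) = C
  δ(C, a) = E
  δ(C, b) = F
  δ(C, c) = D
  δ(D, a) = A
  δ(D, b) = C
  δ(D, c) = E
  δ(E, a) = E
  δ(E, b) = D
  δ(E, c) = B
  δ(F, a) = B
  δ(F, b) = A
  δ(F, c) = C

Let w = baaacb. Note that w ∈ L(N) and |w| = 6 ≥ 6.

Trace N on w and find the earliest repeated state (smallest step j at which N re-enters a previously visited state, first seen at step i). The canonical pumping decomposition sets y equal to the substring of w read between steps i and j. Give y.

a

Run of N on w = b a a a c b:
  step 0: A  (start)
  step 1: B  (read b: A→B)
  step 2: B  (read a: B→B)   ← first repeat (B seen earlier)
  step 3: B  (read a: B→B)
  step 4: B  (read a: B→B)
  step 5: C  (read c: B→C)
  step 6: F  (read b: C→F)

So i = 1, j = 2, giving x = w[0:1] = b, y = w[1:2] = a, z = w[2:6] = aacb.
Check: |xy| = 2 ≤ 6 and |y| = 1 ≥ 1. Reading y takes N from B back to B, so every xyⁱz is accepted.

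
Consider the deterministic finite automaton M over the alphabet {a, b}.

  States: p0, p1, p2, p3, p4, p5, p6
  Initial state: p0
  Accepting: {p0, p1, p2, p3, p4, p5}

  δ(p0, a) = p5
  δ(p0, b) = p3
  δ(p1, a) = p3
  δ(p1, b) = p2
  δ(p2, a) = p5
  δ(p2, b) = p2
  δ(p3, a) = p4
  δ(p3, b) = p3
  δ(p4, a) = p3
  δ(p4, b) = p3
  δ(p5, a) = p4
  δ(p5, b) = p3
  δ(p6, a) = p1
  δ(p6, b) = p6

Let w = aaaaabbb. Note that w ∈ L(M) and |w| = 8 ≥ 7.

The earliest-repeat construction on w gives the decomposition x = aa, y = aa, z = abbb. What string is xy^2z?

xy^2z = aa·aa·aa·abbb = aaaaaaabbb.
Reading y = aa takes M from p4 back to p4, so after x·y·y the machine is still in p4, and z then leads to the accepting state p3. Hence aaaaaaabbb ∈ L(M).

aaaaaaabbb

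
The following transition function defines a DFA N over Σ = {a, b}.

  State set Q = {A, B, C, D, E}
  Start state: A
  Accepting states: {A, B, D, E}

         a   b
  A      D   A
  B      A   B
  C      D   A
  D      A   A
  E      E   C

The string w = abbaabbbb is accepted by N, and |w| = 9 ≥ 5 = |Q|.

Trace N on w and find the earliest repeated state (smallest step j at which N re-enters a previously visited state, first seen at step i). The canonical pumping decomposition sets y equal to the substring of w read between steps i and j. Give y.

Run of N on w = a b b a a b b b b:
  step 0: A  (start)
  step 1: D  (read a: A→D)
  step 2: A  (read b: D→A)   ← first repeat (A seen earlier)
  step 3: A  (read b: A→A)
  step 4: D  (read a: A→D)
  step 5: A  (read a: D→A)
  step 6: A  (read b: A→A)
  step 7: A  (read b: A→A)
  step 8: A  (read b: A→A)
  step 9: A  (read b: A→A)

So i = 0, j = 2, giving x = w[0:0] = ε, y = w[0:2] = ab, z = w[2:9] = baabbbb.
Check: |xy| = 2 ≤ 5 and |y| = 2 ≥ 1. Reading y takes N from A back to A, so every xyⁱz is accepted.

ab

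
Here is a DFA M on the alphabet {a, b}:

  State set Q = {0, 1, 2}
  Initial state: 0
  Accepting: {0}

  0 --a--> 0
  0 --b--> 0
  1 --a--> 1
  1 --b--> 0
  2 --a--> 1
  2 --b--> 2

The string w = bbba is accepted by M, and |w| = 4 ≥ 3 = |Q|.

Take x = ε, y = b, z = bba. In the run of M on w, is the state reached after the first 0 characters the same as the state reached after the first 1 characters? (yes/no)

yes

Run of M on the first 1 characters of w = b:
  step 0: 0  (start)
  step 1: 0  (read b: 0→0)

After x (step 0): 0. After xy (step 1): 0.
They match, so y = b drives M around a cycle from 0 back to itself; pumping y any number of times keeps M in 0 before reading z, and xyⁱz ∈ L(M) for every i ≥ 0.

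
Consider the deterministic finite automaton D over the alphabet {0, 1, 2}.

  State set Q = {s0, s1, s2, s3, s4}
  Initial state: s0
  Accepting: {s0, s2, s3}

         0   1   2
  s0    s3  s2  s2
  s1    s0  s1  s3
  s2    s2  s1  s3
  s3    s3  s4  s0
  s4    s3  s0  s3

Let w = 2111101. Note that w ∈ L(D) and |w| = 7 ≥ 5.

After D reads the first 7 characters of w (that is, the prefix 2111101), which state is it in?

s2

Run of D on the first 7 characters of w = 2 1 1 1 1 0 1:
  step 0: s0  (start)
  step 1: s2  (read 2: s0→s2)
  step 2: s1  (read 1: s2→s1)
  step 3: s1  (read 1: s1→s1)
  step 4: s1  (read 1: s1→s1)
  step 5: s1  (read 1: s1→s1)
  step 6: s0  (read 0: s1→s0)
  step 7: s2  (read 1: s0→s2)

After reading 7 characters, D is in state s2.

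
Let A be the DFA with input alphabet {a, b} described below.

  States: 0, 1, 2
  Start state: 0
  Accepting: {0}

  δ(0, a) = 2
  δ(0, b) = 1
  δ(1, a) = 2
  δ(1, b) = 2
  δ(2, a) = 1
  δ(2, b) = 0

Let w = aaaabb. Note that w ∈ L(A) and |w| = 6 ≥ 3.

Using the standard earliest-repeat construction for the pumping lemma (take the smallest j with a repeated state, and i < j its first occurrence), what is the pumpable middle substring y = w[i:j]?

State sequence: 0 -a-> 2 -a-> 1 -a-> 2 -a-> 1 -b-> 2 -b-> 0
First repeat at step 3: 2 was already visited.

So i = 1, j = 3, giving x = w[0:1] = a, y = w[1:3] = aa, z = w[3:6] = abb.
Check: |xy| = 3 ≤ 3 and |y| = 2 ≥ 1. Reading y takes A from 2 back to 2, so every xyⁱz is accepted.
Since A has 3 states, any run of length ≥ 3 visits 3+1 states, so by pigeonhole some state repeats within the first 3 steps — that repeat gives the pumpable loop.

aa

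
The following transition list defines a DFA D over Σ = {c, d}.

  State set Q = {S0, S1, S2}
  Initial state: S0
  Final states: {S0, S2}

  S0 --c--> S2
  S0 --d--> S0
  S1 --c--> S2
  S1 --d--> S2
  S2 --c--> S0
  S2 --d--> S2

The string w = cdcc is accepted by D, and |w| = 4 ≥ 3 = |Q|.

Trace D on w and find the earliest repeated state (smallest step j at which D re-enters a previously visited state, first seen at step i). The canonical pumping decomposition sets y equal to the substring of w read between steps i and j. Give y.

d

State sequence: S0 -c-> S2 -d-> S2 -c-> S0 -c-> S2
First repeat at step 2: S2 was already visited.

So i = 1, j = 2, giving x = w[0:1] = c, y = w[1:2] = d, z = w[2:4] = cc.
Check: |xy| = 2 ≤ 3 and |y| = 1 ≥ 1. Reading y takes D from S2 back to S2, so every xyⁱz is accepted.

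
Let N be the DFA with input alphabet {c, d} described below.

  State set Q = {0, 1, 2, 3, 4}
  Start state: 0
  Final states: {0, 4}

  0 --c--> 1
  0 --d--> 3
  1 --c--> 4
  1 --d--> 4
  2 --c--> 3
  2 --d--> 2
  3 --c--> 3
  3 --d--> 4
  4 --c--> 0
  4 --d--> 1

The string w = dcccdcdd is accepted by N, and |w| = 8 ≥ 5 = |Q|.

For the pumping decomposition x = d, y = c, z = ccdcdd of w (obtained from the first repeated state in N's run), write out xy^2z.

xy^2z = d·c·c·ccdcdd = dccccdcdd.
Reading y = c takes N from 3 back to 3, so after x·y·y the machine is still in 3, and z then leads to the accepting state 4. Hence dccccdcdd ∈ L(N).

dccccdcdd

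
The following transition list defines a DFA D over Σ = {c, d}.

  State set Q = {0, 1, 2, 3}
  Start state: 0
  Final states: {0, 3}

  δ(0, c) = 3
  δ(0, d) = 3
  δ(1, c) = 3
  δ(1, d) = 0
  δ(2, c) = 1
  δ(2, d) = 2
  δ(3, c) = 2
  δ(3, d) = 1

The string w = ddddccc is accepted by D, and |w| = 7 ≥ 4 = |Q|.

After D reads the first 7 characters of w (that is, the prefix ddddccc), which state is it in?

Run of D on the first 7 characters of w = d d d d c c c:
  step 0: 0  (start)
  step 1: 3  (read d: 0→3)
  step 2: 1  (read d: 3→1)
  step 3: 0  (read d: 1→0)
  step 4: 3  (read d: 0→3)
  step 5: 2  (read c: 3→2)
  step 6: 1  (read c: 2→1)
  step 7: 3  (read c: 1→3)

After reading 7 characters, D is in state 3.

3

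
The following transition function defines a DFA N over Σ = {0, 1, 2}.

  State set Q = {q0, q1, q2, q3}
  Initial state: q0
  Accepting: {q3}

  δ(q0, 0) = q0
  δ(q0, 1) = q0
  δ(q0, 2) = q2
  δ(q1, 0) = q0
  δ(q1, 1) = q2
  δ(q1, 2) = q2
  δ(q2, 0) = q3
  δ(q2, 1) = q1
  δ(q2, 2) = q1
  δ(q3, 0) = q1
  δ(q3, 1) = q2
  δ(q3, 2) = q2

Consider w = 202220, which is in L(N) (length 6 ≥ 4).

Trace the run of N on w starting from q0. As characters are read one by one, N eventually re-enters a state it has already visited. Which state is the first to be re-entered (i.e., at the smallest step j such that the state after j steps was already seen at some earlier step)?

Run of N on w = 2 0 2 2 2 0:
  step 0: q0  (start)
  step 1: q2  (read 2: q0→q2)
  step 2: q3  (read 0: q2→q3)
  step 3: q2  (read 2: q3→q2)   ← first repeat (q2 seen earlier)
  step 4: q1  (read 2: q2→q1)
  step 5: q2  (read 2: q1→q2)
  step 6: q3  (read 0: q2→q3)

The earliest repeat is at step j = 3: N is in q2, which it already visited at step i = 1.

q2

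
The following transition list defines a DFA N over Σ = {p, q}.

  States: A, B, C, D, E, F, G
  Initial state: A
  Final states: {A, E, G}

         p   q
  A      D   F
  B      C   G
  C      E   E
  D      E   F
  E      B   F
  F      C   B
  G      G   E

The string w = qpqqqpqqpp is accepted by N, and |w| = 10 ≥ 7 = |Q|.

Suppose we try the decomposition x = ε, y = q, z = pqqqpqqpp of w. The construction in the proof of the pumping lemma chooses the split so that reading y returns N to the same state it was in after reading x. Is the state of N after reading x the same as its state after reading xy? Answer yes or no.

no

State sequence: A -q-> F

After x (step 0): A. After xy (step 1): F.
They differ (A ≠ F), so y is not a cycle from the state after x; this split is not the one the pumping-lemma construction produces, and pumping y need not keep the string in L(N).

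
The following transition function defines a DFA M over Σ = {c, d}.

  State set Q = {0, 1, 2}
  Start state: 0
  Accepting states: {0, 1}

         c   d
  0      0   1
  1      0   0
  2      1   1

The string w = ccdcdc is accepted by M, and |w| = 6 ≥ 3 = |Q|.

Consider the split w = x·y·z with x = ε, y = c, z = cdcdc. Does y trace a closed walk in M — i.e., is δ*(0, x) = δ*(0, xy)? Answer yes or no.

Run of M on the first 1 characters of w = c:
  step 0: 0  (start)
  step 1: 0  (read c: 0→0)

After x (step 0): 0. After xy (step 1): 0.
They match, so y = c drives M around a cycle from 0 back to itself; pumping y any number of times keeps M in 0 before reading z, and xyⁱz ∈ L(M) for every i ≥ 0.

yes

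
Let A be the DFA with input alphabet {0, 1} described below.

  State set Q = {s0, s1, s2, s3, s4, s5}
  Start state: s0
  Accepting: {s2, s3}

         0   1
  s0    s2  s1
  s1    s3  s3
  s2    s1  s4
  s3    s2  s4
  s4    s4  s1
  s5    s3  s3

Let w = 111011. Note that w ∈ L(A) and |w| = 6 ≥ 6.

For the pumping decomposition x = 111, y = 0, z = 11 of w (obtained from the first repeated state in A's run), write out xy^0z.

xy⁰z = xz = 111·11 = 11111.
Reading y = 0 takes A from s4 back to s4, so after x the machine is still in s4, and z then leads to the accepting state s3. Hence 11111 ∈ L(A).

11111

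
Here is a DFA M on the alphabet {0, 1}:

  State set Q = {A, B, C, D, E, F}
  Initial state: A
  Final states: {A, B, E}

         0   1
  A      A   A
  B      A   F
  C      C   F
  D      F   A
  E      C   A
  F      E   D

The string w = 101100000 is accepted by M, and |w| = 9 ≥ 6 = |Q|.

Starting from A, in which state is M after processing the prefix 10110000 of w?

A

State sequence: A -1-> A -0-> A -1-> A -1-> A -0-> A -0-> A -0-> A -0-> A

After reading 8 characters, M is in state A.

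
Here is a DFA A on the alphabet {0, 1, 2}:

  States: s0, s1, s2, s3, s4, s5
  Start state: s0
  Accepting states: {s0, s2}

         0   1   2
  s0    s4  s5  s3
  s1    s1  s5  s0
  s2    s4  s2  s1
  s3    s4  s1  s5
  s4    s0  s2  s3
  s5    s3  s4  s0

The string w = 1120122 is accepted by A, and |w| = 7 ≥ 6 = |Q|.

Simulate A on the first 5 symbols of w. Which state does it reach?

s2

State sequence: s0 -1-> s5 -1-> s4 -2-> s3 -0-> s4 -1-> s2

After reading 5 characters, A is in state s2.
(This kind of state-tracing is the core of the pumping-lemma construction: with 6 states, pigeonhole forces a repeat within the first 6 steps.)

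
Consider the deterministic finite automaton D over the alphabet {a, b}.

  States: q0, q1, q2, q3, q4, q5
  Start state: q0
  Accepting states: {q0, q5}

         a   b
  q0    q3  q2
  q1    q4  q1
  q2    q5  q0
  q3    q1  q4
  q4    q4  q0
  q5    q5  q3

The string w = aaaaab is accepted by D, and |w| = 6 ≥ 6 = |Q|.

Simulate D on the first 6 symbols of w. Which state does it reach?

State sequence: q0 -a-> q3 -a-> q1 -a-> q4 -a-> q4 -a-> q4 -b-> q0

After reading 6 characters, D is in state q0.
(This kind of state-tracing is the core of the pumping-lemma construction: with 6 states, pigeonhole forces a repeat within the first 6 steps.)

q0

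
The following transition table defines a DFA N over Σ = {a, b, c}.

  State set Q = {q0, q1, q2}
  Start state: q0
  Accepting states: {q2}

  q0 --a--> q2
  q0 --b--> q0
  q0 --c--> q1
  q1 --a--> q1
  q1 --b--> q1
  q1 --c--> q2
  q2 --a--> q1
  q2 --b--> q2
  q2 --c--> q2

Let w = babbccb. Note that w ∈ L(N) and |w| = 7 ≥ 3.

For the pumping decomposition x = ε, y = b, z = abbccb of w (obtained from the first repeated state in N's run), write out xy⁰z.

abbccb

xy⁰z = xz = ε·abbccb = abbccb.
Reading y = b takes N from q0 back to q0, so after x the machine is still in q0, and z then leads to the accepting state q2. Hence abbccb ∈ L(N).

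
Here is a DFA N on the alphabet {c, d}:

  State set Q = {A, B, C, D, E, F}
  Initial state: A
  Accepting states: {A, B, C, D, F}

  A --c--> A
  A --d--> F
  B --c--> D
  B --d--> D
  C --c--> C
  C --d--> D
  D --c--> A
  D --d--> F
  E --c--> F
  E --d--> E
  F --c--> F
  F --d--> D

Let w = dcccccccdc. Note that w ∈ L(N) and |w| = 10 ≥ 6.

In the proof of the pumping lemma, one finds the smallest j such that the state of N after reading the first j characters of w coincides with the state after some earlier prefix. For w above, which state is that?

F

Run of N on w = d c c c c c c c d c:
  step 0: A  (start)
  step 1: F  (read d: A→F)
  step 2: F  (read c: F→F)   ← first repeat (F seen earlier)
  step 3: F  (read c: F→F)
  step 4: F  (read c: F→F)
  step 5: F  (read c: F→F)
  step 6: F  (read c: F→F)
  step 7: F  (read c: F→F)
  step 8: F  (read c: F→F)
  step 9: D  (read d: F→D)
  step 10: A  (read c: D→A)

The earliest repeat is at step j = 2: N is in F, which it already visited at step i = 1.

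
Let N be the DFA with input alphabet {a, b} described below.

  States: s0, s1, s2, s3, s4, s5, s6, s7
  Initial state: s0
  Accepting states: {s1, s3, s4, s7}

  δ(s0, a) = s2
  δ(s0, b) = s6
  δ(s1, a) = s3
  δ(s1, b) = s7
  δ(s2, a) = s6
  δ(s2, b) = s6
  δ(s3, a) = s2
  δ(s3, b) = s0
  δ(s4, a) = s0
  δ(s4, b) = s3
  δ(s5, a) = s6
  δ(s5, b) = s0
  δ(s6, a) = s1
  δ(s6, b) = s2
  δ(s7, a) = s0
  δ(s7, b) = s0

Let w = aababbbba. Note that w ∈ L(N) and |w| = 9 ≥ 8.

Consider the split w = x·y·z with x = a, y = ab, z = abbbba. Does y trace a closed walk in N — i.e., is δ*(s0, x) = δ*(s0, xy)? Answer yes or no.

Run of N on the first 3 characters of w = a a b:
  step 0: s0  (start)
  step 1: s2  (read a: s0→s2)
  step 2: s6  (read a: s2→s6)
  step 3: s2  (read b: s6→s2)

After x (step 1): s2. After xy (step 3): s2.
They match, so y = ab drives N around a cycle from s2 back to itself; pumping y any number of times keeps N in s2 before reading z, and xyⁱz ∈ L(N) for every i ≥ 0.

yes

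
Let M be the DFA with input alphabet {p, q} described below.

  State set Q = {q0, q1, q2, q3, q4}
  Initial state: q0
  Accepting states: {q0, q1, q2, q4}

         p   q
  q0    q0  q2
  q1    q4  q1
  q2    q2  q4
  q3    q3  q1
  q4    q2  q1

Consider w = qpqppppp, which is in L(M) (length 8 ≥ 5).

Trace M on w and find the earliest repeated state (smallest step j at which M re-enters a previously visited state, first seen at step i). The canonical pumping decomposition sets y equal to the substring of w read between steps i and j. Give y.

p

State sequence: q0 -q-> q2 -p-> q2 -q-> q4 -p-> q2 -p-> q2 -p-> q2 -p-> q2 -p-> q2
First repeat at step 2: q2 was already visited.

So i = 1, j = 2, giving x = w[0:1] = q, y = w[1:2] = p, z = w[2:8] = qppppp.
Check: |xy| = 2 ≤ 5 and |y| = 1 ≥ 1. Reading y takes M from q2 back to q2, so every xyⁱz is accepted.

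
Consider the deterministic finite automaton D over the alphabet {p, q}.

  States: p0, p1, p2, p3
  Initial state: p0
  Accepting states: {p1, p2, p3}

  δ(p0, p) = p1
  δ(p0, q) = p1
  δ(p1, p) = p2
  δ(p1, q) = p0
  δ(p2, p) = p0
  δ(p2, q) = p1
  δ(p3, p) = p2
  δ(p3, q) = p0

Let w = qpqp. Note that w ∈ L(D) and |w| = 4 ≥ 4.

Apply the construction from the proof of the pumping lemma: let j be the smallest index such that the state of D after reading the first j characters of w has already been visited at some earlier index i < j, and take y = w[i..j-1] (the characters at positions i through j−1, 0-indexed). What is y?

State sequence: p0 -q-> p1 -p-> p2 -q-> p1 -p-> p2
First repeat at step 3: p1 was already visited.

So i = 1, j = 3, giving x = w[0:1] = q, y = w[1:3] = pq, z = w[3:4] = p.
Check: |xy| = 3 ≤ 4 and |y| = 2 ≥ 1. Reading y takes D from p1 back to p1, so every xyⁱz is accepted.
Pumping length from the standard proof: p = 4 (the number of states). The repeated state found above gives |xy| = j ≤ 4 and |y| = j − i ≥ 1.

pq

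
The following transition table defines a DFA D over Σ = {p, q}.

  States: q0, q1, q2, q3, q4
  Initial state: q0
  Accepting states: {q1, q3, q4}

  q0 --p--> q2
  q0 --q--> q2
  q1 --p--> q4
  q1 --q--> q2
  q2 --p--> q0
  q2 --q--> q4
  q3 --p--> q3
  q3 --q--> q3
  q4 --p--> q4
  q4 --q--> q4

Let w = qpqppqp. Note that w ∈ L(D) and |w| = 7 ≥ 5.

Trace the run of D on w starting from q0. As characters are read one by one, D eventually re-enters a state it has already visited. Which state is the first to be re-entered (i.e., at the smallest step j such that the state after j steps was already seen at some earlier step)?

q0

Run of D on w = q p q p p q p:
  step 0: q0  (start)
  step 1: q2  (read q: q0→q2)
  step 2: q0  (read p: q2→q0)   ← first repeat (q0 seen earlier)
  step 3: q2  (read q: q0→q2)
  step 4: q0  (read p: q2→q0)
  step 5: q2  (read p: q0→q2)
  step 6: q4  (read q: q2→q4)
  step 7: q4  (read p: q4→q4)

The earliest repeat is at step j = 2: D is in q0, which it already visited at step i = 0.
Since D has 5 states, any run of length ≥ 5 visits 5+1 states, so by pigeonhole some state repeats within the first 5 steps — that repeat gives the pumpable loop.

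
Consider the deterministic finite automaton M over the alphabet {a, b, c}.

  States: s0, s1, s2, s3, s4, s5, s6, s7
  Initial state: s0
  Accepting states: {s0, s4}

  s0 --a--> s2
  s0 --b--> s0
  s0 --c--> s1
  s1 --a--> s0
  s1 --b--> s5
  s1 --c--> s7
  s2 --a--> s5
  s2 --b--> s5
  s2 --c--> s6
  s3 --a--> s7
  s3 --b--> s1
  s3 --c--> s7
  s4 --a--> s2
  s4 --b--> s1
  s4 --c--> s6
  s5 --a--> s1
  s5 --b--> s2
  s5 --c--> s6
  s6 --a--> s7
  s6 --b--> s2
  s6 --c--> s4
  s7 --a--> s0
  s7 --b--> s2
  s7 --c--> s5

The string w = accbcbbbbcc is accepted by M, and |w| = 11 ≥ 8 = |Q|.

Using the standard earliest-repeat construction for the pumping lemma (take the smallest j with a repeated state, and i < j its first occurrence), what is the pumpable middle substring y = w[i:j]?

ccbcb

Run of M on w = a c c b c b b b b c c:
  step 0: s0  (start)
  step 1: s2  (read a: s0→s2)
  step 2: s6  (read c: s2→s6)
  step 3: s4  (read c: s6→s4)
  step 4: s1  (read b: s4→s1)
  step 5: s7  (read c: s1→s7)
  step 6: s2  (read b: s7→s2)   ← first repeat (s2 seen earlier)
  step 7: s5  (read b: s2→s5)
  step 8: s2  (read b: s5→s2)
  step 9: s5  (read b: s2→s5)
  step 10: s6  (read c: s5→s6)
  step 11: s4  (read c: s6→s4)

So i = 1, j = 6, giving x = w[0:1] = a, y = w[1:6] = ccbcb, z = w[6:11] = bbbcc.
Check: |xy| = 6 ≤ 8 and |y| = 5 ≥ 1. Reading y takes M from s2 back to s2, so every xyⁱz is accepted.
With |Q| = 8, pigeonhole forces a state repeat no later than step 8; the substring read between the first and second visits to that state can be pumped.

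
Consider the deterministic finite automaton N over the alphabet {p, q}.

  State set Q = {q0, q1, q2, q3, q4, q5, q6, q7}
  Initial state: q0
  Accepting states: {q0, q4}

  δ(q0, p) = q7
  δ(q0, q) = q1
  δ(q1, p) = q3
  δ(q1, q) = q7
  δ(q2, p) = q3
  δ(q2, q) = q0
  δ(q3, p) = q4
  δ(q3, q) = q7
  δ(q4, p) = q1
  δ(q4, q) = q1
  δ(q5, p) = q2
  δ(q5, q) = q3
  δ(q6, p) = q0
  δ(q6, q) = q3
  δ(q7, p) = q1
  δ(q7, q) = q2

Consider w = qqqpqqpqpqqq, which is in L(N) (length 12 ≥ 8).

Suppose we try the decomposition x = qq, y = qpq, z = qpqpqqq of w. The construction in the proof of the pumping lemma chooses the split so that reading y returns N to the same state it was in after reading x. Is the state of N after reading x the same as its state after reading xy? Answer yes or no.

yes

Run of N on the first 5 characters of w = q q q p q:
  step 0: q0  (start)
  step 1: q1  (read q: q0→q1)
  step 2: q7  (read q: q1→q7)
  step 3: q2  (read q: q7→q2)
  step 4: q3  (read p: q2→q3)
  step 5: q7  (read q: q3→q7)

After x (step 2): q7. After xy (step 5): q7.
They match, so y = qpq drives N around a cycle from q7 back to itself; pumping y any number of times keeps N in q7 before reading z, and xyⁱz ∈ L(N) for every i ≥ 0.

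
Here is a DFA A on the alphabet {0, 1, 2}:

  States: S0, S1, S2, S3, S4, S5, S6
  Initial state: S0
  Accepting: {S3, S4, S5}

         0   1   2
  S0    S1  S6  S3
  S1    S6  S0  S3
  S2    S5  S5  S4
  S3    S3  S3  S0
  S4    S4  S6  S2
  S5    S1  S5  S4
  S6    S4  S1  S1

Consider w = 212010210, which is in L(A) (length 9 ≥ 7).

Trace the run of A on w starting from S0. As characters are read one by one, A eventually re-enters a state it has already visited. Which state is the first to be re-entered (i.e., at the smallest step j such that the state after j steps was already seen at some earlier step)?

S3

State sequence: S0 -2-> S3 -1-> S3 -2-> S0 -0-> S1 -1-> S0 -0-> S1 -2-> S3 -1-> S3 -0-> S3
First repeat at step 2: S3 was already visited.

The earliest repeat is at step j = 2: A is in S3, which it already visited at step i = 1.
Pumping length from the standard proof: p = 7 (the number of states). The repeated state found above gives |xy| = j ≤ 7 and |y| = j − i ≥ 1.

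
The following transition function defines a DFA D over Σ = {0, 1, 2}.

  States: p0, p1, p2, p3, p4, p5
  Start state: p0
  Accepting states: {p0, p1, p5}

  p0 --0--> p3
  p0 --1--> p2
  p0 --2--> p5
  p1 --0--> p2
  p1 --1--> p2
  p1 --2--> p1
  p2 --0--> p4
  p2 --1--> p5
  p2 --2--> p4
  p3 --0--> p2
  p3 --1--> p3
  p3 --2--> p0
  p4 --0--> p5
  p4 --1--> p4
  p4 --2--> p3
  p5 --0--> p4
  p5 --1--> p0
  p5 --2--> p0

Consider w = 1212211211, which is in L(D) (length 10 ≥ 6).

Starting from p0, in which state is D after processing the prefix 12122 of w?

p0

State sequence: p0 -1-> p2 -2-> p4 -1-> p4 -2-> p3 -2-> p0

After reading 5 characters, D is in state p0.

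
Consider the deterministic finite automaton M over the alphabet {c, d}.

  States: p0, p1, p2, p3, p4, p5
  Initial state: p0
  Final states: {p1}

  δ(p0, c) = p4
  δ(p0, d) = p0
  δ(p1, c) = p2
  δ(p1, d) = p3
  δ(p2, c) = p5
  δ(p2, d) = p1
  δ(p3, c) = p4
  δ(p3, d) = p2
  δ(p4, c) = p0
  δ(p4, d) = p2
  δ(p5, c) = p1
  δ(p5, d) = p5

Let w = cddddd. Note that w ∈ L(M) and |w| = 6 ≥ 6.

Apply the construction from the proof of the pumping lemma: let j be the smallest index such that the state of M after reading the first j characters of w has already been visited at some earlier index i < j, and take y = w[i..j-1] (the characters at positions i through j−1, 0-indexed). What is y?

State sequence: p0 -c-> p4 -d-> p2 -d-> p1 -d-> p3 -d-> p2 -d-> p1
First repeat at step 5: p2 was already visited.

So i = 2, j = 5, giving x = w[0:2] = cd, y = w[2:5] = ddd, z = w[5:6] = d.
Check: |xy| = 5 ≤ 6 and |y| = 3 ≥ 1. Reading y takes M from p2 back to p2, so every xyⁱz is accepted.
The DFA has 6 states, so the proof of the pumping lemma guarantees a repeated state among the first 6+1 visited; the segment between the two visits is the pumpable y.

ddd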